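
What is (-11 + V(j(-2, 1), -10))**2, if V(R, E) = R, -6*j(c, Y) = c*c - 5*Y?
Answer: 4225/36 ≈ 117.36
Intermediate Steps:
j(c, Y) = -c**2/6 + 5*Y/6 (j(c, Y) = -(c*c - 5*Y)/6 = -(c**2 - 5*Y)/6 = -c**2/6 + 5*Y/6)
(-11 + V(j(-2, 1), -10))**2 = (-11 + (-1/6*(-2)**2 + (5/6)*1))**2 = (-11 + (-1/6*4 + 5/6))**2 = (-11 + (-2/3 + 5/6))**2 = (-11 + 1/6)**2 = (-65/6)**2 = 4225/36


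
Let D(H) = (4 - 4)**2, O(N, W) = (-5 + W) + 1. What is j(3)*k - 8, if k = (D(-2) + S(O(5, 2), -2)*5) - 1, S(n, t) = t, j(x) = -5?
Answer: 47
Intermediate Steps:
O(N, W) = -4 + W
D(H) = 0 (D(H) = 0**2 = 0)
k = -11 (k = (0 - 2*5) - 1 = (0 - 10) - 1 = -10 - 1 = -11)
j(3)*k - 8 = -5*(-11) - 8 = 55 - 8 = 47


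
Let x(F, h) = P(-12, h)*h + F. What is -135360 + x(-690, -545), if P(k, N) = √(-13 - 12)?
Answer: -136050 - 2725*I ≈ -1.3605e+5 - 2725.0*I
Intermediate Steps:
P(k, N) = 5*I (P(k, N) = √(-25) = 5*I)
x(F, h) = F + 5*I*h (x(F, h) = (5*I)*h + F = 5*I*h + F = F + 5*I*h)
-135360 + x(-690, -545) = -135360 + (-690 + 5*I*(-545)) = -135360 + (-690 - 2725*I) = -136050 - 2725*I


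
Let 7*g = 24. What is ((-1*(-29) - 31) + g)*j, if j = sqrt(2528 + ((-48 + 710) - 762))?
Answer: 20*sqrt(607)/7 ≈ 70.392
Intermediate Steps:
g = 24/7 (g = (1/7)*24 = 24/7 ≈ 3.4286)
j = 2*sqrt(607) (j = sqrt(2528 + (662 - 762)) = sqrt(2528 - 100) = sqrt(2428) = 2*sqrt(607) ≈ 49.275)
((-1*(-29) - 31) + g)*j = ((-1*(-29) - 31) + 24/7)*(2*sqrt(607)) = ((29 - 31) + 24/7)*(2*sqrt(607)) = (-2 + 24/7)*(2*sqrt(607)) = 10*(2*sqrt(607))/7 = 20*sqrt(607)/7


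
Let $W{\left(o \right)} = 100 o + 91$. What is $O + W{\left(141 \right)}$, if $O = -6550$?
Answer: $7641$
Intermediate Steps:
$W{\left(o \right)} = 91 + 100 o$
$O + W{\left(141 \right)} = -6550 + \left(91 + 100 \cdot 141\right) = -6550 + \left(91 + 14100\right) = -6550 + 14191 = 7641$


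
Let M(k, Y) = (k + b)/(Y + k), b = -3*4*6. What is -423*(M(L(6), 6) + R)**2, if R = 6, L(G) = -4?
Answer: -433152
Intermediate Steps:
b = -72 (b = -12*6 = -72)
M(k, Y) = (-72 + k)/(Y + k) (M(k, Y) = (k - 72)/(Y + k) = (-72 + k)/(Y + k))
-423*(M(L(6), 6) + R)**2 = -423*((-72 - 4)/(6 - 4) + 6)**2 = -423*(-76/2 + 6)**2 = -423*((1/2)*(-76) + 6)**2 = -423*(-38 + 6)**2 = -423*(-32)**2 = -423*1024 = -433152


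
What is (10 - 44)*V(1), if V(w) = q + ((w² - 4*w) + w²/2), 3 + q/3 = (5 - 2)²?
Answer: -527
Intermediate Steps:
q = 18 (q = -9 + 3*(5 - 2)² = -9 + 3*3² = -9 + 3*9 = -9 + 27 = 18)
V(w) = 18 - 4*w + 3*w²/2 (V(w) = 18 + ((w² - 4*w) + w²/2) = 18 + (-4*w + 3*w²/2) = 18 - 4*w + 3*w²/2)
(10 - 44)*V(1) = (10 - 44)*(18 - 4*1 + (3/2)*1²) = -34*(18 - 4 + (3/2)*1) = -34*(18 - 4 + 3/2) = -34*31/2 = -527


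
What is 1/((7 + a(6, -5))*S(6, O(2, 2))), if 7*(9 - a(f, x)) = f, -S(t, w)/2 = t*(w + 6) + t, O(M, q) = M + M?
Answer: -7/13992 ≈ -0.00050029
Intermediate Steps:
O(M, q) = 2*M
S(t, w) = -2*t - 2*t*(6 + w) (S(t, w) = -2*(t*(w + 6) + t) = -2*(t*(6 + w) + t) = -2*(t + t*(6 + w)) = -2*t - 2*t*(6 + w))
a(f, x) = 9 - f/7
1/((7 + a(6, -5))*S(6, O(2, 2))) = 1/((7 + (9 - ⅐*6))*(-2*6*(7 + 2*2))) = 1/((7 + (9 - 6/7))*(-2*6*(7 + 4))) = 1/((7 + 57/7)*(-2*6*11)) = 1/((106/7)*(-132)) = 1/(-13992/7) = -7/13992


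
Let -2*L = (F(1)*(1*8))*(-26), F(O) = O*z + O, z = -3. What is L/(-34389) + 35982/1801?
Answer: 1237759606/61934589 ≈ 19.985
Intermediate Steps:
F(O) = -2*O (F(O) = O*(-3) + O = -3*O + O = -2*O)
L = -208 (L = -(-2*1)*(1*8)*(-26)/2 = -(-2*8)*(-26)/2 = -(-8)*(-26) = -½*416 = -208)
L/(-34389) + 35982/1801 = -208/(-34389) + 35982/1801 = -208*(-1/34389) + 35982*(1/1801) = 208/34389 + 35982/1801 = 1237759606/61934589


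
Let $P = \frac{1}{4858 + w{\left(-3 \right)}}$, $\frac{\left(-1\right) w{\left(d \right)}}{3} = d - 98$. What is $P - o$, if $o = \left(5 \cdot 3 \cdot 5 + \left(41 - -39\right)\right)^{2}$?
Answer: $- \frac{123993024}{5161} \approx -24025.0$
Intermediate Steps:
$w{\left(d \right)} = 294 - 3 d$ ($w{\left(d \right)} = - 3 \left(d - 98\right) = - 3 \left(-98 + d\right) = 294 - 3 d$)
$o = 24025$ ($o = \left(15 \cdot 5 + \left(41 + 39\right)\right)^{2} = \left(75 + 80\right)^{2} = 155^{2} = 24025$)
$P = \frac{1}{5161}$ ($P = \frac{1}{4858 + \left(294 - -9\right)} = \frac{1}{4858 + \left(294 + 9\right)} = \frac{1}{4858 + 303} = \frac{1}{5161} \approx 0.00019376$)
$P - o = \frac{1}{5161} - 24025 = - \frac{123993024}{5161}$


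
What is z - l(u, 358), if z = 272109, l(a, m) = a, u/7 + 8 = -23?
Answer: 272326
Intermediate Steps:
u = -217 (u = -56 + 7*(-23) = -56 - 161 = -217)
z - l(u, 358) = 272109 - 1*(-217) = 272109 + 217 = 272326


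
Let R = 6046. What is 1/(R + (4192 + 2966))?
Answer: 1/13204 ≈ 7.5735e-5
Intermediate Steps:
1/(R + (4192 + 2966)) = 1/(6046 + (4192 + 2966)) = 1/(6046 + 7158) = 1/13204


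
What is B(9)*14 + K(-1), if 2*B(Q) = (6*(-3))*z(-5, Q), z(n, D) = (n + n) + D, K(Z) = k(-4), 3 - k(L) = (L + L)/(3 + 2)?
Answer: 653/5 ≈ 130.60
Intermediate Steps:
k(L) = 3 - 2*L/5 (k(L) = 3 - (L + L)/(3 + 2) = 3 - 2*L/5)
K(Z) = 23/5 (K(Z) = 3 - ⅖*(-4) = 3 + 8/5 = 23/5)
z(n, D) = D + 2*n (z(n, D) = 2*n + D = D + 2*n)
B(Q) = 90 - 9*Q (B(Q) = ((6*(-3))*(Q + 2*(-5)))/2 = (-18*(Q - 10))/2 = (-18*(-10 + Q))/2 = (180 - 18*Q)/2 = 90 - 9*Q)
B(9)*14 + K(-1) = (90 - 9*9)*14 + 23/5 = (90 - 81)*14 + 23/5 = 9*14 + 23/5 = 126 + 23/5 = 653/5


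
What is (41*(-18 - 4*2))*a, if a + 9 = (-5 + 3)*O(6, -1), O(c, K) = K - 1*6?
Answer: -5330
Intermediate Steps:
O(c, K) = -6 + K (O(c, K) = K - 6 = -6 + K)
a = 5 (a = -9 + (-5 + 3)*(-6 - 1) = -9 - 2*(-7) = -9 + 14 = 5)
(41*(-18 - 4*2))*a = (41*(-18 - 4*2))*5 = (41*(-18 - 8))*5 = (41*(-26))*5 = -1066*5 = -5330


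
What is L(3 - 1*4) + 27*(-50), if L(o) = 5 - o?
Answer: -1344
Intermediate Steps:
L(3 - 1*4) + 27*(-50) = (5 - (3 - 1*4)) + 27*(-50) = (5 - (3 - 4)) - 1350 = (5 - 1*(-1)) - 1350 = (5 + 1) - 1350 = 6 - 1350 = -1344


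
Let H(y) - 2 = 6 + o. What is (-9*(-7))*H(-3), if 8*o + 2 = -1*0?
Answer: 1953/4 ≈ 488.25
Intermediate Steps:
o = -¼ (o = -¼ + (-1*0)/8 = -¼ + (⅛)*0 = -¼ + 0 = -¼ ≈ -0.25000)
H(y) = 31/4 (H(y) = 2 + (6 - ¼) = 2 + 23/4 = 31/4)
(-9*(-7))*H(-3) = -9*(-7)*(31/4) = 63*(31/4) = 1953/4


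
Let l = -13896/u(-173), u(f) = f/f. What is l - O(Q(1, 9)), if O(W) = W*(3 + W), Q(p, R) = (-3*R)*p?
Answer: -14544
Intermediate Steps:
u(f) = 1
Q(p, R) = -3*R*p
l = -13896 (l = -13896/1 = -13896*1 = -13896)
l - O(Q(1, 9)) = -13896 - (-3*9*1)*(3 - 3*9*1) = -13896 - (-27)*(3 - 27) = -13896 - (-27)*(-24) = -13896 - 1*648 = -13896 - 648 = -14544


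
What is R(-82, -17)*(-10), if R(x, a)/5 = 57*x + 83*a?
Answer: 304250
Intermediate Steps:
R(x, a) = 285*x + 415*a (R(x, a) = 5*(57*x + 83*a) = 285*x + 415*a)
R(-82, -17)*(-10) = (285*(-82) + 415*(-17))*(-10) = (-23370 - 7055)*(-10) = -30425*(-10) = 304250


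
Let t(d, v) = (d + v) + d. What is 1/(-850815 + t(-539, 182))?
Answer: -1/851711 ≈ -1.1741e-6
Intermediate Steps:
t(d, v) = v + 2*d
1/(-850815 + t(-539, 182)) = 1/(-850815 + (182 + 2*(-539))) = 1/(-850815 + (182 - 1078)) = 1/(-850815 - 896) = 1/(-851711) = -1/851711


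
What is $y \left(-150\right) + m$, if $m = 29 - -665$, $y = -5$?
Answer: $1444$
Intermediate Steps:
$m = 694$ ($m = 29 + 665 = 694$)
$y \left(-150\right) + m = \left(-5\right) \left(-150\right) + 694 = 750 + 694 = 1444$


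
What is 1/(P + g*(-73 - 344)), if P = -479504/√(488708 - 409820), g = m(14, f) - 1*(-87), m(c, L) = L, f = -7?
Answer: -20560185/684091489678 + 29969*√19722/2736365958712 ≈ -2.8517e-5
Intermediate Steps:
g = 80 (g = -7 - 1*(-87) = -7 + 87 = 80)
P = -119876*√19722/9861 (P = -479504*√19722/39444 = -119876*√19722/9861 ≈ -1707.2)
1/(P + g*(-73 - 344)) = 1/(-119876*√19722/9861 + 80*(-73 - 344)) = 1/(-119876*√19722/9861 + 80*(-417)) = 1/(-119876*√19722/9861 - 33360) = 1/(-33360 - 119876*√19722/9861)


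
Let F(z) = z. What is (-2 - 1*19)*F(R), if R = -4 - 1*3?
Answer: 147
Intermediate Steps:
R = -7 (R = -4 - 3 = -7)
(-2 - 1*19)*F(R) = (-2 - 1*19)*(-7) = (-2 - 19)*(-7) = -21*(-7) = 147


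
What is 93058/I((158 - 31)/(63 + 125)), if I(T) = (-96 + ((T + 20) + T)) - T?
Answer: -8648/7 ≈ -1235.4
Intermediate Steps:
I(T) = -76 + T (I(T) = (-96 + ((20 + T) + T)) - T = (-96 + (20 + 2*T)) - T = (-76 + 2*T) - T = -76 + T)
93058/I((158 - 31)/(63 + 125)) = 93058/(-76 + (158 - 31)/(63 + 125)) = 93058/(-76 + 127/188) = 93058/(-14161/188) = 93058*(-188/14161) = -8648/7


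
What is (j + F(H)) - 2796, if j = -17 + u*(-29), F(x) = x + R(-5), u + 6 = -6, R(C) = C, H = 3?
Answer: -2467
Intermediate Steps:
u = -12 (u = -6 - 6 = -12)
F(x) = -5 + x (F(x) = x - 5 = -5 + x)
j = 331 (j = -17 - 12*(-29) = -17 + 348 = 331)
(j + F(H)) - 2796 = (331 + (-5 + 3)) - 2796 = (331 - 2) - 2796 = 329 - 2796 = -2467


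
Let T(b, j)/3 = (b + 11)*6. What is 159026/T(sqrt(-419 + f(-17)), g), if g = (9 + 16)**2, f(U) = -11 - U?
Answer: 874643/4806 - 79513*I*sqrt(413)/4806 ≈ 181.99 - 336.22*I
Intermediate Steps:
g = 625 (g = 25**2 = 625)
T(b, j) = 198 + 18*b (T(b, j) = 3*((b + 11)*6) = 3*((11 + b)*6) = 3*(66 + 6*b) = 198 + 18*b)
159026/T(sqrt(-419 + f(-17)), g) = 159026/(198 + 18*sqrt(-419 + (-11 - 1*(-17)))) = 159026/(198 + 18*sqrt(-419 + (-11 + 17))) = 159026/(198 + 18*sqrt(-419 + 6)) = 159026/(198 + 18*sqrt(-413)) = 159026/(198 + 18*(I*sqrt(413))) = 159026/(198 + 18*I*sqrt(413))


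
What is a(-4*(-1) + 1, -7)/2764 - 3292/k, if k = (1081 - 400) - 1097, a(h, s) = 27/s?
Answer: 3980149/503048 ≈ 7.9121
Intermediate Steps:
k = -416 (k = 681 - 1097 = -416)
a(-4*(-1) + 1, -7)/2764 - 3292/k = (27/(-7))/2764 - 3292/(-416) = (27*(-1/7))*(1/2764) - 3292*(-1/416) = -27/7*1/2764 + 823/104 = -27/19348 + 823/104 = 3980149/503048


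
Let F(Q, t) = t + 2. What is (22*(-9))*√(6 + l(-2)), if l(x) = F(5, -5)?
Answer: -198*√3 ≈ -342.95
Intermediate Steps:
F(Q, t) = 2 + t
l(x) = -3 (l(x) = 2 - 5 = -3)
(22*(-9))*√(6 + l(-2)) = (22*(-9))*√(6 - 3) = -198*√3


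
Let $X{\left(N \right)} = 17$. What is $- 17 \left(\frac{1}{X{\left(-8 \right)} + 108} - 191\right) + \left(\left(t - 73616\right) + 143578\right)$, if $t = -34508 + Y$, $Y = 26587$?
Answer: $\frac{8160983}{125} \approx 65288.0$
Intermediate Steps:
$t = -7921$ ($t = -34508 + 26587 = -7921$)
$- 17 \left(\frac{1}{X{\left(-8 \right)} + 108} - 191\right) + \left(\left(t - 73616\right) + 143578\right) = - 17 \left(\frac{1}{17 + 108} - 191\right) + \left(\left(-7921 - 73616\right) + 143578\right) = - 17 \left(\frac{1}{125} - 191\right) + \left(-81537 + 143578\right) = - 17 \left(\frac{1}{125} - 191\right) + 62041 = \left(-17\right) \left(- \frac{23874}{125}\right) + 62041 = \frac{405858}{125} + 62041 = \frac{8160983}{125}$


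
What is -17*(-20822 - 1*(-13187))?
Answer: 129795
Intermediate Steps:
-17*(-20822 - 1*(-13187)) = -17*(-20822 + 13187) = -17*(-7635) = 129795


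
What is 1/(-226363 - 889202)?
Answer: -1/1115565 ≈ -8.9641e-7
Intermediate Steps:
1/(-226363 - 889202) = 1/(-1115565) = -1/1115565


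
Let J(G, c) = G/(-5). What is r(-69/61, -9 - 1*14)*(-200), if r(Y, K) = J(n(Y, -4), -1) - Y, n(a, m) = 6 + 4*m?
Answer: -38200/61 ≈ -626.23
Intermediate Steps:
J(G, c) = -G/5 (J(G, c) = G*(-⅕) = -G/5)
r(Y, K) = 2 - Y (r(Y, K) = -(6 + 4*(-4))/5 - Y = -(6 - 16)/5 - Y = -⅕*(-10) - Y = 2 - Y)
r(-69/61, -9 - 1*14)*(-200) = (2 - (-69)/61)*(-200) = (2 - 1*(-69/61))*(-200) = (2 + 69/61)*(-200) = (191/61)*(-200) = -38200/61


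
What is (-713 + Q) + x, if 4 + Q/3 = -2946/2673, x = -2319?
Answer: -905050/297 ≈ -3047.3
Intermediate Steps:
Q = -4546/297 (Q = -12 + 3*(-2946/2673) = -12 + 3*(-2946*1/2673) = -12 + 3*(-982/891) = -12 - 982/297 = -4546/297 ≈ -15.306)
(-713 + Q) + x = (-713 - 4546/297) - 2319 = -216307/297 - 2319 = -905050/297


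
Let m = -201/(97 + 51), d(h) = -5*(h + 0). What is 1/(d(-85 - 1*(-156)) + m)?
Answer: -148/52741 ≈ -0.0028062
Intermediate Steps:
d(h) = -5*h
m = -201/148 ≈ -1.3581
1/(d(-85 - 1*(-156)) + m) = 1/(-5*(-85 - 1*(-156)) - 201/148) = 1/(-5*(-85 + 156) - 201/148) = 1/(-5*71 - 201/148) = 1/(-355 - 201/148) = 1/(-52741/148) = -148/52741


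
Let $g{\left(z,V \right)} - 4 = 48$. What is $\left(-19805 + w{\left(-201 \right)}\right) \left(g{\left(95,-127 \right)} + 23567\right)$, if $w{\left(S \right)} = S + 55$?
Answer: $-471222669$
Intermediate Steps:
$g{\left(z,V \right)} = 52$ ($g{\left(z,V \right)} = 4 + 48 = 52$)
$w{\left(S \right)} = 55 + S$
$\left(-19805 + w{\left(-201 \right)}\right) \left(g{\left(95,-127 \right)} + 23567\right) = \left(-19805 + \left(55 - 201\right)\right) \left(52 + 23567\right) = \left(-19805 - 146\right) 23619 = \left(-19951\right) 23619 = -471222669$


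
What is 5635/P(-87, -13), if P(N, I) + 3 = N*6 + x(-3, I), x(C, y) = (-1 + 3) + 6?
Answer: -5635/517 ≈ -10.899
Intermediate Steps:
x(C, y) = 8 (x(C, y) = 2 + 6 = 8)
P(N, I) = 5 + 6*N (P(N, I) = -3 + (N*6 + 8) = -3 + (6*N + 8) = -3 + (8 + 6*N) = 5 + 6*N)
5635/P(-87, -13) = 5635/(5 + 6*(-87)) = 5635/(5 - 522) = 5635/(-517) = 5635*(-1/517) = -5635/517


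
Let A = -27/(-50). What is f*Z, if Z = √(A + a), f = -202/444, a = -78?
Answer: -101*I*√7746/2220 ≈ -4.0041*I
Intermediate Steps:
A = 27/50 (A = -27*(-1/50) = 27/50 ≈ 0.54000)
f = -101/222 (f = -202*1/444 = -101/222 ≈ -0.45496)
Z = I*√7746/10 (Z = √(27/50 - 78) = √(-3873/50) = I*√7746/10 ≈ 8.8011*I)
f*Z = -101*I*√7746/2220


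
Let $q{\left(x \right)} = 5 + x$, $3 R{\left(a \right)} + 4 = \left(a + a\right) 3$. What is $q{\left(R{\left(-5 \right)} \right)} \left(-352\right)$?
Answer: $\frac{6688}{3} \approx 2229.3$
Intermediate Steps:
$R{\left(a \right)} = - \frac{4}{3} + 2 a$ ($R{\left(a \right)} = - \frac{4}{3} + \frac{\left(a + a\right) 3}{3} = - \frac{4}{3} + \frac{2 a 3}{3} = - \frac{4}{3} + \frac{6 a}{3} = - \frac{4}{3} + 2 a$)
$q{\left(R{\left(-5 \right)} \right)} \left(-352\right) = \left(5 + \left(- \frac{4}{3} + 2 \left(-5\right)\right)\right) \left(-352\right) = \left(5 - \frac{34}{3}\right) \left(-352\right) = \left(- \frac{19}{3}\right) \left(-352\right) = \frac{6688}{3}$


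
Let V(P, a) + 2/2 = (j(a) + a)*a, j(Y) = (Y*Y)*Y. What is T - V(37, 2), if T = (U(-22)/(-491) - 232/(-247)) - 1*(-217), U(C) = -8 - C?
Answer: 24123300/121277 ≈ 198.91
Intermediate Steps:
j(Y) = Y³ (j(Y) = Y²*Y = Y³)
V(P, a) = -1 + a*(a + a³) (V(P, a) = -1 + (a³ + a)*a = -1 + (a + a³)*a = -1 + a*(a + a³))
T = 26427563/121277 (T = ((-8 - 1*(-22))/(-491) - 232/(-247)) - 1*(-217) = ((-8 + 22)*(-1/491) - 232*(-1/247)) + 217 = (14*(-1/491) + 232/247) + 217 = (-14/491 + 232/247) + 217 = 110454/121277 + 217 = 26427563/121277 ≈ 217.91)
T - V(37, 2) = 26427563/121277 - (-1 + 2² + 2⁴) = 26427563/121277 - (-1 + 4 + 16) = 26427563/121277 - 1*19 = 26427563/121277 - 19 = 24123300/121277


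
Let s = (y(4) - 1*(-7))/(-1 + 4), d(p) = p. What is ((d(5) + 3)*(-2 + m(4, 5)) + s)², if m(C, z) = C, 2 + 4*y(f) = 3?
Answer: 48841/144 ≈ 339.17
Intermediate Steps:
y(f) = ¼ (y(f) = -½ + (¼)*3 = -½ + ¾ = ¼)
s = 29/12 (s = (¼ - 1*(-7))/(-1 + 4) = (¼ + 7)/3 = (29/4)*(⅓) = 29/12 ≈ 2.4167)
((d(5) + 3)*(-2 + m(4, 5)) + s)² = ((5 + 3)*(-2 + 4) + 29/12)² = (8*2 + 29/12)² = (16 + 29/12)² = (221/12)² = 48841/144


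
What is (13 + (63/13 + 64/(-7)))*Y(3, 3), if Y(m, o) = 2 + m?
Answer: 3960/91 ≈ 43.516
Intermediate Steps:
(13 + (63/13 + 64/(-7)))*Y(3, 3) = (13 + (63/13 + 64/(-7)))*(2 + 3) = (13 + (63*(1/13) + 64*(-1/7)))*5 = (13 + (63/13 - 64/7))*5 = (13 - 391/91)*5 = (792/91)*5 = 3960/91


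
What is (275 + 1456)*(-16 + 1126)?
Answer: 1921410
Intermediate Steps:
(275 + 1456)*(-16 + 1126) = 1731*1110 = 1921410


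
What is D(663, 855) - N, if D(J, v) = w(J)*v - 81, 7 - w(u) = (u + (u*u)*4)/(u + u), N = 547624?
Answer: -3351755/2 ≈ -1.6759e+6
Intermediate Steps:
w(u) = 7 - (u + 4*u**2)/(2*u) (w(u) = 7 - (u + (u*u)*4)/(u + u) = 7 - (u + u**2*4)/(2*u) = 7 - (u + 4*u**2)*1/(2*u) = 7 - (u + 4*u**2)/(2*u))
D(J, v) = -81 + v*(13/2 - 2*J) (D(J, v) = (13/2 - 2*J)*v - 81 = v*(13/2 - 2*J) - 81 = -81 + v*(13/2 - 2*J))
D(663, 855) - N = (-81 - 1/2*855*(-13 + 4*663)) - 1*547624 = (-81 - 1/2*855*(-13 + 2652)) - 547624 = (-81 - 1/2*855*2639) - 547624 = (-81 - 2256345/2) - 547624 = -2256507/2 - 547624 = -3351755/2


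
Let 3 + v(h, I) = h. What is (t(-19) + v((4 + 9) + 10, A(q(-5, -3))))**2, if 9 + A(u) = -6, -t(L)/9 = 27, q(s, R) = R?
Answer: 49729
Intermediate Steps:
t(L) = -243 (t(L) = -9*27 = -243)
A(u) = -15 (A(u) = -9 - 6 = -15)
v(h, I) = -3 + h
(t(-19) + v((4 + 9) + 10, A(q(-5, -3))))**2 = (-243 + (-3 + ((4 + 9) + 10)))**2 = (-243 + (-3 + (13 + 10)))**2 = (-243 + (-3 + 23))**2 = (-243 + 20)**2 = (-223)**2 = 49729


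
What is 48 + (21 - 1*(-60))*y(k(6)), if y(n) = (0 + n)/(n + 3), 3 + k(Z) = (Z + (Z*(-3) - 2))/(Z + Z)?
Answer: 2361/7 ≈ 337.29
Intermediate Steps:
k(Z) = -3 + (-2 - 2*Z)/(2*Z) (k(Z) = -3 + (Z + (Z*(-3) - 2))/(Z + Z) = -3 + (Z + (-3*Z - 2))/((2*Z)) = -3 + (Z + (-2 - 3*Z))*(1/(2*Z)) = -3 + (-2 - 2*Z)*(1/(2*Z)) = -3 + (-2 - 2*Z)/(2*Z))
y(n) = n/(3 + n)
48 + (21 - 1*(-60))*y(k(6)) = 48 + (21 - 1*(-60))*((-4 - 1/6)/(3 + (-4 - 1/6))) = 48 + (21 + 60)*((-4 - 1*1/6)/(3 + (-4 - 1*1/6))) = 48 + 81*((-4 - 1/6)/(3 + (-4 - 1/6))) = 48 + 81*(-25/(6*(3 - 25/6))) = 48 + 81*(-25/(6*(-7/6))) = 48 + 81*(-25/6*(-6/7)) = 48 + 81*(25/7) = 48 + 2025/7 = 2361/7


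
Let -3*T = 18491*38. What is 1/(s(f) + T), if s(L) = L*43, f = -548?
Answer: -3/773350 ≈ -3.8792e-6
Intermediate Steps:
T = -702658/3 (T = -18491*38/3 = -⅓*702658 = -702658/3 ≈ -2.3422e+5)
s(L) = 43*L
1/(s(f) + T) = 1/(43*(-548) - 702658/3) = 1/(-23564 - 702658/3) = 1/(-773350/3) = -3/773350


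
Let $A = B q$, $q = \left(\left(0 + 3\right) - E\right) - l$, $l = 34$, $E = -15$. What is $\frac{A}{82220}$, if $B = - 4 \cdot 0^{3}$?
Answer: $0$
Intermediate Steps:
$B = 0$ ($B = \left(-4\right) 0 = 0$)
$q = -16$ ($q = \left(\left(0 + 3\right) - -15\right) - 34 = \left(3 + 15\right) - 34 = 18 - 34 = -16$)
$A = 0$ ($A = 0 \left(-16\right) = 0$)
$\frac{A}{82220} = \frac{0}{82220} = 0 \cdot \frac{1}{82220} = 0$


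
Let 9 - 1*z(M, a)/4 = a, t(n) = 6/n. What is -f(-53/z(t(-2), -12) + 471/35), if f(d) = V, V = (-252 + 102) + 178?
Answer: -28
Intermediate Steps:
z(M, a) = 36 - 4*a
V = 28 (V = -150 + 178 = 28)
f(d) = 28
-f(-53/z(t(-2), -12) + 471/35) = -1*28 = -28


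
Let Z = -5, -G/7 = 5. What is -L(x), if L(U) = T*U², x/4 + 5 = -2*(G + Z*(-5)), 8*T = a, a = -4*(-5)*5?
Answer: -45000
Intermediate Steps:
G = -35 (G = -7*5 = -35)
a = 100 (a = 20*5 = 100)
T = 25/2 (T = (⅛)*100 = 25/2 ≈ 12.500)
x = 60 (x = -20 + 4*(-2*(-35 - 5*(-5))) = -20 + 4*(-2*(-35 + 25)) = -20 + 4*(-2*(-10)) = -20 + 4*20 = -20 + 80 = 60)
L(U) = 25*U²/2
-L(x) = -25*60²/2 = -25*3600/2 = -1*45000 = -45000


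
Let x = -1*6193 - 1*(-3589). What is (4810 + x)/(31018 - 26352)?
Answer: 1103/2333 ≈ 0.47278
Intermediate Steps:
x = -2604 (x = -6193 + 3589 = -2604)
(4810 + x)/(31018 - 26352) = (4810 - 2604)/(31018 - 26352) = 2206/4666 = 2206*(1/4666) = 1103/2333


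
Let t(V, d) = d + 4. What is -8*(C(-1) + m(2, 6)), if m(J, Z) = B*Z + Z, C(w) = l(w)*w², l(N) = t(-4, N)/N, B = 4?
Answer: -216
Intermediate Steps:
t(V, d) = 4 + d
l(N) = (4 + N)/N
C(w) = w*(4 + w) (C(w) = ((4 + w)/w)*w² = w*(4 + w))
m(J, Z) = 5*Z (m(J, Z) = 4*Z + Z = 5*Z)
-8*(C(-1) + m(2, 6)) = -8*(-(4 - 1) + 5*6) = -8*(-1*3 + 30) = -8*(-3 + 30) = -8*27 = -216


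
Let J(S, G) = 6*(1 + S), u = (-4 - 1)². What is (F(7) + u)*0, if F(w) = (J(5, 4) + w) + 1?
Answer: 0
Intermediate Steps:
u = 25 (u = (-5)² = 25)
J(S, G) = 6 + 6*S
F(w) = 37 + w (F(w) = ((6 + 6*5) + w) + 1 = ((6 + 30) + w) + 1 = (36 + w) + 1 = 37 + w)
(F(7) + u)*0 = ((37 + 7) + 25)*0 = (44 + 25)*0 = 69*0 = 0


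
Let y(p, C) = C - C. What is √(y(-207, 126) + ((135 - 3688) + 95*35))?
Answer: 2*I*√57 ≈ 15.1*I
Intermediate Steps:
y(p, C) = 0
√(y(-207, 126) + ((135 - 3688) + 95*35)) = √(0 + ((135 - 3688) + 95*35)) = √(0 + (-3553 + 3325)) = √(0 - 228) = √(-228) = 2*I*√57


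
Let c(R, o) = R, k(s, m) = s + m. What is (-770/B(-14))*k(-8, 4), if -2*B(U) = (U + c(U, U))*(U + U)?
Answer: -55/7 ≈ -7.8571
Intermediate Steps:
k(s, m) = m + s
B(U) = -2*U² (B(U) = -(U + U)*(U + U)/2 = -2*U*2*U/2 = -2*U²)
(-770/B(-14))*k(-8, 4) = (-770/((-2*(-14)²)))*(4 - 8) = -770/((-2*196))*(-4) = -770/(-392)*(-4) = -770*(-1/392)*(-4) = (55/28)*(-4) = -55/7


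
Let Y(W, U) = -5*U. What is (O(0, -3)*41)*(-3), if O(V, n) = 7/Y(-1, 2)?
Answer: 861/10 ≈ 86.100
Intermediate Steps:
O(V, n) = -7/10 (O(V, n) = 7/((-5*2)) = 7/(-10) = 7*(-⅒) = -7/10)
(O(0, -3)*41)*(-3) = -7/10*41*(-3) = -287/10*(-3) = 861/10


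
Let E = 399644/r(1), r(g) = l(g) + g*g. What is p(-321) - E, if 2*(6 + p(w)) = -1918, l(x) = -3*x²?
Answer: 198857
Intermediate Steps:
p(w) = -965 (p(w) = -6 + (½)*(-1918) = -6 - 959 = -965)
r(g) = -2*g² (r(g) = -3*g² + g*g = -3*g² + g² = -2*g²)
E = -199822 (E = 399644/((-2*1²)) = 399644/((-2*1)) = 399644/(-2) = 399644*(-½) = -199822)
p(-321) - E = -965 - 1*(-199822) = -965 + 199822 = 198857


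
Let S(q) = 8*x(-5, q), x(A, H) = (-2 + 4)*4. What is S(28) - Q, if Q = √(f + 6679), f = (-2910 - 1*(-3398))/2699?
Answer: 64 - √48655167191/2699 ≈ -17.726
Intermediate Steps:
x(A, H) = 8 (x(A, H) = 2*4 = 8)
S(q) = 64 (S(q) = 8*8 = 64)
f = 488/2699 (f = (-2910 + 3398)*(1/2699) = 488*(1/2699) = 488/2699 ≈ 0.18081)
Q = √48655167191/2699 (Q = √(488/2699 + 6679) = √(18027109/2699) = √48655167191/2699 ≈ 81.726)
S(28) - Q = 64 - √48655167191/2699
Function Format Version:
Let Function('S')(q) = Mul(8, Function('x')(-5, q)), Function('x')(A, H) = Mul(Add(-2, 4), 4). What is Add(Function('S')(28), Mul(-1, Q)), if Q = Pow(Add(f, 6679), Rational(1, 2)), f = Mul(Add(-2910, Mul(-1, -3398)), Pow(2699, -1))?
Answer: Add(64, Mul(Rational(-1, 2699), Pow(48655167191, Rational(1, 2)))) ≈ -17.726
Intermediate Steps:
Function('x')(A, H) = 8 (Function('x')(A, H) = Mul(2, 4) = 8)
Function('S')(q) = 64 (Function('S')(q) = Mul(8, 8) = 64)
f = Rational(488, 2699) (f = Mul(Add(-2910, 3398), Rational(1, 2699)) = Mul(488, Rational(1, 2699)) = Rational(488, 2699) ≈ 0.18081)
Q = Mul(Rational(1, 2699), Pow(48655167191, Rational(1, 2))) (Q = Pow(Add(Rational(488, 2699), 6679), Rational(1, 2)) = Pow(Rational(18027109, 2699), Rational(1, 2)) = Mul(Rational(1, 2699), Pow(48655167191, Rational(1, 2))) ≈ 81.726)
Add(Function('S')(28), Mul(-1, Q)) = Add(64, Mul(-1, Mul(Rational(1, 2699), Pow(48655167191, Rational(1, 2))))) = Add(64, Mul(Rational(-1, 2699), Pow(48655167191, Rational(1, 2))))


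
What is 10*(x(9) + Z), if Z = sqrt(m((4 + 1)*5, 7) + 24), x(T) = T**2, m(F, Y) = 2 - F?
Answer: 820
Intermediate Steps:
Z = 1 (Z = sqrt((2 - (4 + 1)*5) + 24) = sqrt((2 - 5*5) + 24) = sqrt((2 - 1*25) + 24) = sqrt((2 - 25) + 24) = sqrt(-23 + 24) = sqrt(1) = 1)
10*(x(9) + Z) = 10*(9**2 + 1) = 10*(81 + 1) = 10*82 = 820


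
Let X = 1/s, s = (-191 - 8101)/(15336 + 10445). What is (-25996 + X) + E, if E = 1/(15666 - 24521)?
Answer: -1909001756407/73425660 ≈ -25999.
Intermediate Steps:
s = -8292/25781 ≈ -0.32163
X = -25781/8292 (X = 1/(-8292/25781) = -25781/8292 ≈ -3.1091)
E = -1/8855 (E = 1/(-8855) = -1/8855 ≈ -0.00011293)
(-25996 + X) + E = (-25996 - 25781/8292) - 1/8855 = -215584613/8292 - 1/8855 = -1909001756407/73425660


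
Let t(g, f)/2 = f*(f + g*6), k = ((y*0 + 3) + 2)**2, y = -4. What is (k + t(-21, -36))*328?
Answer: 3833992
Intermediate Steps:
k = 25 (k = ((-4*0 + 3) + 2)**2 = ((0 + 3) + 2)**2 = (3 + 2)**2 = 5**2 = 25)
t(g, f) = 2*f*(f + 6*g) (t(g, f) = 2*(f*(f + g*6)) = 2*(f*(f + 6*g)) = 2*f*(f + 6*g))
(k + t(-21, -36))*328 = (25 + 2*(-36)*(-36 + 6*(-21)))*328 = (25 + 2*(-36)*(-36 - 126))*328 = (25 + 2*(-36)*(-162))*328 = (25 + 11664)*328 = 11689*328 = 3833992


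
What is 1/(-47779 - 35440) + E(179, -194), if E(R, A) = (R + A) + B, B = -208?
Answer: -18557838/83219 ≈ -223.00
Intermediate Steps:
E(R, A) = -208 + A + R (E(R, A) = (R + A) - 208 = (A + R) - 208 = -208 + A + R)
1/(-47779 - 35440) + E(179, -194) = 1/(-47779 - 35440) + (-208 - 194 + 179) = 1/(-83219) - 223 = -1/83219 - 223 = -18557838/83219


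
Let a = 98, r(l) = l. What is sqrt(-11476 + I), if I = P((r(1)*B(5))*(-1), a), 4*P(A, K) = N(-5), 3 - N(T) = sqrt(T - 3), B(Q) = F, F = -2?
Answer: sqrt(-45901 - 2*I*sqrt(2))/2 ≈ 0.0033005 - 107.12*I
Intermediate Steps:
B(Q) = -2
N(T) = 3 - sqrt(-3 + T) (N(T) = 3 - sqrt(T - 3) = 3 - sqrt(-3 + T))
P(A, K) = 3/4 - I*sqrt(2)/2 (P(A, K) = (3 - sqrt(-3 - 5))/4 = (3 - sqrt(-8))/4 = (3 - 2*I*sqrt(2))/4 = 3/4 - I*sqrt(2)/2)
I = 3/4 - I*sqrt(2)/2 ≈ 0.75 - 0.70711*I
sqrt(-11476 + I) = sqrt(-11476 + (3/4 - I*sqrt(2)/2)) = sqrt(-45901/4 - I*sqrt(2)/2)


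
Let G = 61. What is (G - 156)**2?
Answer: 9025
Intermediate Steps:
(G - 156)**2 = (61 - 156)**2 = (-95)**2 = 9025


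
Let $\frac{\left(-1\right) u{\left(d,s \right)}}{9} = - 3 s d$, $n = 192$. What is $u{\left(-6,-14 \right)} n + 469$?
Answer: $435925$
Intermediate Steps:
$u{\left(d,s \right)} = 27 d s$ ($u{\left(d,s \right)} = - 9 - 3 s d = - 9 \left(- 3 d s\right) = 27 d s$)
$u{\left(-6,-14 \right)} n + 469 = 27 \left(-6\right) \left(-14\right) 192 + 469 = 2268 \cdot 192 + 469 = 435456 + 469 = 435925$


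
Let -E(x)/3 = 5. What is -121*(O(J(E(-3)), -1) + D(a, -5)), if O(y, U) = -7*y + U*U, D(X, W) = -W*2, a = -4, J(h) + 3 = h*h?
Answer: 186703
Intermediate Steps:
E(x) = -15 (E(x) = -3*5 = -15)
J(h) = -3 + h² (J(h) = -3 + h*h = -3 + h²)
D(X, W) = -2*W
O(y, U) = U² - 7*y (O(y, U) = -7*y + U² = U² - 7*y)
-121*(O(J(E(-3)), -1) + D(a, -5)) = -121*(((-1)² - 7*(-3 + (-15)²)) - 2*(-5)) = -121*((1 - 7*(-3 + 225)) + 10) = -121*((1 - 7*222) + 10) = -121*((1 - 1554) + 10) = -121*(-1553 + 10) = -121*(-1543) = 186703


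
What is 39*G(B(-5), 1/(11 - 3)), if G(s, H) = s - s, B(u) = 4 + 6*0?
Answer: 0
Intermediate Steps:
B(u) = 4 (B(u) = 4 + 0 = 4)
G(s, H) = 0
39*G(B(-5), 1/(11 - 3)) = 39*0 = 0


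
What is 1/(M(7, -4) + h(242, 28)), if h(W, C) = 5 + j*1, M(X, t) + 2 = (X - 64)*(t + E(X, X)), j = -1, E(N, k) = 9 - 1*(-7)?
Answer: -1/682 ≈ -0.0014663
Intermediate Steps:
E(N, k) = 16 (E(N, k) = 9 + 7 = 16)
M(X, t) = -2 + (-64 + X)*(16 + t) (M(X, t) = -2 + (X - 64)*(t + 16) = -2 + (-64 + X)*(16 + t))
h(W, C) = 4 (h(W, C) = 5 - 1*1 = 5 - 1 = 4)
1/(M(7, -4) + h(242, 28)) = 1/((-1026 - 64*(-4) + 16*7 + 7*(-4)) + 4) = 1/((-1026 + 256 + 112 - 28) + 4) = 1/(-686 + 4) = 1/(-682) = -1/682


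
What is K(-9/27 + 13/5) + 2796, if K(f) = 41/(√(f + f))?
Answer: 2796 + 41*√255/34 ≈ 2815.3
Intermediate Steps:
K(f) = 41*√2/(2*√f) (K(f) = 41/(√(2*f)) = 41/((√2*√f)) = 41*(√2/(2*√f)) = 41*√2/(2*√f))
K(-9/27 + 13/5) + 2796 = 41*√2/(2*√(-9/27 + 13/5)) + 2796 = 41*√2/(2*√(-9*1/27 + 13*(⅕))) + 2796 = 41*√2/(2*√(-⅓ + 13/5)) + 2796 = 41*√2/(2*√(34/15)) + 2796 = 41*√2*(√510/34)/2 + 2796 = 41*√255/34 + 2796 = 2796 + 41*√255/34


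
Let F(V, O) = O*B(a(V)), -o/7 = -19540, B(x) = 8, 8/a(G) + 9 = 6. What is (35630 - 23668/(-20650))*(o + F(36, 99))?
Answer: 50611580994048/10325 ≈ 4.9018e+9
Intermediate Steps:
a(G) = -8/3 (a(G) = 8/(-9 + 6) = 8/(-3) = 8*(-1/3) = -8/3)
o = 136780 (o = -7*(-19540) = 136780)
F(V, O) = 8*O (F(V, O) = O*8 = 8*O)
(35630 - 23668/(-20650))*(o + F(36, 99)) = (35630 - 23668/(-20650))*(136780 + 8*99) = (35630 - 23668*(-1/20650))*(136780 + 792) = (35630 + 11834/10325)*137572 = (367891584/10325)*137572 = 50611580994048/10325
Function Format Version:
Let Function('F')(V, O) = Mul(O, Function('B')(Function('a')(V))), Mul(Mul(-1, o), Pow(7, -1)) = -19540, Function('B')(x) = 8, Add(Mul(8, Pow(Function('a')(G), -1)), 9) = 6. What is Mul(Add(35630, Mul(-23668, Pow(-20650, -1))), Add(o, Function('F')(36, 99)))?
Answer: Rational(50611580994048, 10325) ≈ 4.9018e+9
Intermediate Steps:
Function('a')(G) = Rational(-8, 3) (Function('a')(G) = Mul(8, Pow(Add(-9, 6), -1)) = Mul(8, Pow(-3, -1)) = Mul(8, Rational(-1, 3)) = Rational(-8, 3))
o = 136780 (o = Mul(-7, -19540) = 136780)
Function('F')(V, O) = Mul(8, O) (Function('F')(V, O) = Mul(O, 8) = Mul(8, O))
Mul(Add(35630, Mul(-23668, Pow(-20650, -1))), Add(o, Function('F')(36, 99))) = Mul(Add(35630, Mul(-23668, Pow(-20650, -1))), Add(136780, Mul(8, 99))) = Mul(Add(35630, Mul(-23668, Rational(-1, 20650))), Add(136780, 792)) = Mul(Add(35630, Rational(11834, 10325)), 137572) = Mul(Rational(367891584, 10325), 137572) = Rational(50611580994048, 10325)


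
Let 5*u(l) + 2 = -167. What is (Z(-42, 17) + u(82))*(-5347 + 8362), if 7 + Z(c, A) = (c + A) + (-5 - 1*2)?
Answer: -219492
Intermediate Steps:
u(l) = -169/5 (u(l) = -⅖ + (⅕)*(-167) = -⅖ - 167/5 = -169/5)
Z(c, A) = -14 + A + c (Z(c, A) = -7 + ((c + A) + (-5 - 1*2)) = -7 + ((A + c) + (-5 - 2)) = -7 + ((A + c) - 7) = -7 + (-7 + A + c) = -14 + A + c)
(Z(-42, 17) + u(82))*(-5347 + 8362) = ((-14 + 17 - 42) - 169/5)*(-5347 + 8362) = (-39 - 169/5)*3015 = -364/5*3015 = -219492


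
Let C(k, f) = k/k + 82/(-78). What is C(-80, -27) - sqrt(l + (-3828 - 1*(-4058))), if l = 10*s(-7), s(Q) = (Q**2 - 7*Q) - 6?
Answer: -2/39 - 5*sqrt(46) ≈ -33.963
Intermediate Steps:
s(Q) = -6 + Q**2 - 7*Q
C(k, f) = -2/39 (C(k, f) = 1 + 82*(-1/78) = 1 - 41/39 = -2/39)
l = 920 (l = 10*(-6 + (-7)**2 - 7*(-7)) = 10*(-6 + 49 + 49) = 10*92 = 920)
C(-80, -27) - sqrt(l + (-3828 - 1*(-4058))) = -2/39 - sqrt(920 + (-3828 - 1*(-4058))) = -2/39 - sqrt(920 + (-3828 + 4058)) = -2/39 - sqrt(920 + 230) = -2/39 - sqrt(1150) = -2/39 - 5*sqrt(46)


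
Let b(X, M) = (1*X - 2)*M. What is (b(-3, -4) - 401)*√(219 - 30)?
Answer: -1143*√21 ≈ -5237.9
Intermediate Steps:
b(X, M) = M*(-2 + X) (b(X, M) = (X - 2)*M = (-2 + X)*M = M*(-2 + X))
(b(-3, -4) - 401)*√(219 - 30) = (-4*(-2 - 3) - 401)*√(219 - 30) = (-4*(-5) - 401)*√189 = (20 - 401)*(3*√21) = -1143*√21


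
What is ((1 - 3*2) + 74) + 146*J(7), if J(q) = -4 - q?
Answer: -1537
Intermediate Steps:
((1 - 3*2) + 74) + 146*J(7) = ((1 - 3*2) + 74) + 146*(-4 - 1*7) = ((1 - 6) + 74) + 146*(-4 - 7) = (-5 + 74) + 146*(-11) = 69 - 1606 = -1537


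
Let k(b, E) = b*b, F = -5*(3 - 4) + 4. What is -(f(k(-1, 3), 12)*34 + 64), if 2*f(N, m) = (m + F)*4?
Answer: -1492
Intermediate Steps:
F = 9 (F = -5*(-1) + 4 = 5 + 4 = 9)
k(b, E) = b**2
f(N, m) = 18 + 2*m (f(N, m) = ((m + 9)*4)/2 = ((9 + m)*4)/2 = (36 + 4*m)/2 = 18 + 2*m)
-(f(k(-1, 3), 12)*34 + 64) = -((18 + 2*12)*34 + 64) = -((18 + 24)*34 + 64) = -(42*34 + 64) = -(1428 + 64) = -1*1492 = -1492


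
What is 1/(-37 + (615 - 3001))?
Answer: -1/2423 ≈ -0.00041271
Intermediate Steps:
1/(-37 + (615 - 3001)) = 1/(-37 - 2386) = 1/(-2423) = -1/2423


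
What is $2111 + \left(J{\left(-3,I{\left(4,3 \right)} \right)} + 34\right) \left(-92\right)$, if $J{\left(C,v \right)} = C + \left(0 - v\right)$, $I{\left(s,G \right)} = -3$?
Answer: $-1017$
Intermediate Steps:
$J{\left(C,v \right)} = C - v$
$2111 + \left(J{\left(-3,I{\left(4,3 \right)} \right)} + 34\right) \left(-92\right) = 2111 + \left(\left(-3 - -3\right) + 34\right) \left(-92\right) = 2111 + \left(\left(-3 + 3\right) + 34\right) \left(-92\right) = 2111 + \left(0 + 34\right) \left(-92\right) = 2111 + 34 \left(-92\right) = 2111 - 3128 = -1017$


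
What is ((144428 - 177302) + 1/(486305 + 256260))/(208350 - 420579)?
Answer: 24411081809/157593827385 ≈ 0.15490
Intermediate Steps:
((144428 - 177302) + 1/(486305 + 256260))/(208350 - 420579) = (-32874 + 1/742565)/(-212229) = (-32874 + 1/742565)*(-1/212229) = -24411081809/742565*(-1/212229) = 24411081809/157593827385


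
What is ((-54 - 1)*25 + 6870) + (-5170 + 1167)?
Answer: 1492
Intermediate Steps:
((-54 - 1)*25 + 6870) + (-5170 + 1167) = (-55*25 + 6870) - 4003 = (-1375 + 6870) - 4003 = 5495 - 4003 = 1492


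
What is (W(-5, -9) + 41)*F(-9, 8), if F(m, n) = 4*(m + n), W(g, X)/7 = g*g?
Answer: -864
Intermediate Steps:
W(g, X) = 7*g² (W(g, X) = 7*(g*g) = 7*g²)
F(m, n) = 4*m + 4*n
(W(-5, -9) + 41)*F(-9, 8) = (7*(-5)² + 41)*(4*(-9) + 4*8) = (7*25 + 41)*(-36 + 32) = (175 + 41)*(-4) = 216*(-4) = -864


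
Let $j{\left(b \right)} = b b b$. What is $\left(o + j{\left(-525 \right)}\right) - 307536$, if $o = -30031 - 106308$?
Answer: $-145147000$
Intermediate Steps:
$o = -136339$ ($o = -30031 - 106308 = -136339$)
$j{\left(b \right)} = b^{3}$ ($j{\left(b \right)} = b^{2} b = b^{3}$)
$\left(o + j{\left(-525 \right)}\right) - 307536 = \left(-136339 + \left(-525\right)^{3}\right) - 307536 = \left(-136339 - 144703125\right) - 307536 = -144839464 - 307536 = -145147000$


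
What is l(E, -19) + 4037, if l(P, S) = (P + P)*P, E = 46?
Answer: 8269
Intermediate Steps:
l(P, S) = 2*P² (l(P, S) = (2*P)*P = 2*P²)
l(E, -19) + 4037 = 2*46² + 4037 = 2*2116 + 4037 = 4232 + 4037 = 8269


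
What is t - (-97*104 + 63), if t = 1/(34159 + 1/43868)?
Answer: 15022332349193/1498487013 ≈ 10025.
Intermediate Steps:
t = 43868/1498487013 (t = 1/(34159 + 1/43868) = 1/(1498487013/43868) = 43868/1498487013 ≈ 2.9275e-5)
t - (-97*104 + 63) = 43868/1498487013 - (-97*104 + 63) = 43868/1498487013 - (-10088 + 63) = 43868/1498487013 - 1*(-10025) = 43868/1498487013 + 10025 = 15022332349193/1498487013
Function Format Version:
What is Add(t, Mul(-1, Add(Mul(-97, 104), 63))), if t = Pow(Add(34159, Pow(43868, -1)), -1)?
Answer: Rational(15022332349193, 1498487013) ≈ 10025.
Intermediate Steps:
t = Rational(43868, 1498487013) (t = Pow(Add(34159, Rational(1, 43868)), -1) = Pow(Rational(1498487013, 43868), -1) = Rational(43868, 1498487013) ≈ 2.9275e-5)
Add(t, Mul(-1, Add(Mul(-97, 104), 63))) = Add(Rational(43868, 1498487013), Mul(-1, Add(Mul(-97, 104), 63))) = Add(Rational(43868, 1498487013), Mul(-1, Add(-10088, 63))) = Add(Rational(43868, 1498487013), Mul(-1, -10025)) = Add(Rational(43868, 1498487013), 10025) = Rational(15022332349193, 1498487013)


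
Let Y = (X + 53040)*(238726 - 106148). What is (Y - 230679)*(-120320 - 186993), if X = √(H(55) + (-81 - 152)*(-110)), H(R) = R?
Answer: -2160934801503033 - 40742942914*√25685 ≈ -2.1675e+15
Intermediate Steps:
X = √25685 (X = √(55 + (-81 - 152)*(-110)) = √(55 - 233*(-110)) = √(55 + 25630) = √25685 ≈ 160.27)
Y = 7031937120 + 132578*√25685 (Y = (√25685 + 53040)*(238726 - 106148) = (53040 + √25685)*132578 = 7031937120 + 132578*√25685 ≈ 7.0532e+9)
(Y - 230679)*(-120320 - 186993) = ((7031937120 + 132578*√25685) - 230679)*(-120320 - 186993) = (7031706441 + 132578*√25685)*(-307313) = -2160934801503033 - 40742942914*√25685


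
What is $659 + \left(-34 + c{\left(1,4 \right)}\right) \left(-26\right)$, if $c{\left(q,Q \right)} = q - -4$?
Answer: $1413$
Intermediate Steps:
$c{\left(q,Q \right)} = 4 + q$ ($c{\left(q,Q \right)} = q + 4 = 4 + q$)
$659 + \left(-34 + c{\left(1,4 \right)}\right) \left(-26\right) = 659 + \left(-34 + \left(4 + 1\right)\right) \left(-26\right) = 659 + \left(-34 + 5\right) \left(-26\right) = 659 - -754 = 659 + 754 = 1413$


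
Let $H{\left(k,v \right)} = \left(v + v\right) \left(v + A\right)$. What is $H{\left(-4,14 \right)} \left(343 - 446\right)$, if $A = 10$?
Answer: $-69216$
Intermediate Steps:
$H{\left(k,v \right)} = 2 v \left(10 + v\right)$ ($H{\left(k,v \right)} = \left(v + v\right) \left(v + 10\right) = 2 v \left(10 + v\right)$)
$H{\left(-4,14 \right)} \left(343 - 446\right) = 2 \cdot 14 \left(10 + 14\right) \left(343 - 446\right) = 2 \cdot 14 \cdot 24 \left(-103\right) = 672 \left(-103\right) = -69216$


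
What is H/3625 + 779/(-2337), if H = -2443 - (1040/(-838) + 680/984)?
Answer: -62716807/62273875 ≈ -1.0071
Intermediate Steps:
H = -125876546/51537 (H = -2443 - (1040*(-1/838) + 680*(1/984)) = -2443 - (-520/419 + 85/123) = -2443 - 1*(-28345/51537) = -2443 + 28345/51537 = -125876546/51537 ≈ -2442.4)
H/3625 + 779/(-2337) = -125876546/51537/3625 + 779/(-2337) = -125876546/51537*1/3625 + 779*(-1/2337) = -125876546/186821625 - 1/3 = -62716807/62273875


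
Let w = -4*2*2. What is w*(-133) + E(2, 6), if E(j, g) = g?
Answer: 2134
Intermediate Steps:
w = -16 (w = -8*2 = -16)
w*(-133) + E(2, 6) = -16*(-133) + 6 = 2128 + 6 = 2134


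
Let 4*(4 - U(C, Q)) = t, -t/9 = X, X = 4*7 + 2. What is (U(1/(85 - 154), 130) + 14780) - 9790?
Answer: 10123/2 ≈ 5061.5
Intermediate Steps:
X = 30 (X = 28 + 2 = 30)
t = -270 (t = -9*30 = -270)
U(C, Q) = 143/2 (U(C, Q) = 4 - ¼*(-270) = 4 + 135/2 = 143/2)
(U(1/(85 - 154), 130) + 14780) - 9790 = (143/2 + 14780) - 9790 = 29703/2 - 9790 = 10123/2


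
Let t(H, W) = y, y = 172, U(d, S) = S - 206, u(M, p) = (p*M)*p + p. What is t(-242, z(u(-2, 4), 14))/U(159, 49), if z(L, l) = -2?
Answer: -172/157 ≈ -1.0955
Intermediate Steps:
u(M, p) = p + M*p² (u(M, p) = (M*p)*p + p = M*p² + p = p + M*p²)
U(d, S) = -206 + S
t(H, W) = 172
t(-242, z(u(-2, 4), 14))/U(159, 49) = 172/(-206 + 49) = 172/(-157) = 172*(-1/157) = -172/157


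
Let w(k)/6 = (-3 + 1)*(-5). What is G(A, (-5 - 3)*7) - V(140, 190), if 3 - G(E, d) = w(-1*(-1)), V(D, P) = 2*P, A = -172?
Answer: -437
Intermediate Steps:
w(k) = 60 (w(k) = 6*((-3 + 1)*(-5)) = 6*(-2*(-5)) = 6*10 = 60)
G(E, d) = -57 (G(E, d) = 3 - 1*60 = 3 - 60 = -57)
G(A, (-5 - 3)*7) - V(140, 190) = -57 - 2*190 = -57 - 1*380 = -57 - 380 = -437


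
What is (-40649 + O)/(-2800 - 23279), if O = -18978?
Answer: 59627/26079 ≈ 2.2864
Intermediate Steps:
(-40649 + O)/(-2800 - 23279) = (-40649 - 18978)/(-2800 - 23279) = -59627/(-26079) = -59627*(-1/26079) = 59627/26079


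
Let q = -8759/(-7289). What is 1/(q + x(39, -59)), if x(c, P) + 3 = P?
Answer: -7289/443159 ≈ -0.016448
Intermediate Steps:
q = 8759/7289 (q = -8759*(-1/7289) = 8759/7289 ≈ 1.2017)
x(c, P) = -3 + P
1/(q + x(39, -59)) = 1/(8759/7289 + (-3 - 59)) = 1/(8759/7289 - 62) = 1/(-443159/7289) = -7289/443159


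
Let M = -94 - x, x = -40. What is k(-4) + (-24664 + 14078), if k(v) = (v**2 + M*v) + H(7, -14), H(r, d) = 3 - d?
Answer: -10337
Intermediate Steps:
M = -54 (M = -94 - 1*(-40) = -94 + 40 = -54)
k(v) = 17 + v**2 - 54*v (k(v) = (v**2 - 54*v) + (3 - 1*(-14)) = (v**2 - 54*v) + (3 + 14) = (v**2 - 54*v) + 17 = 17 + v**2 - 54*v)
k(-4) + (-24664 + 14078) = (17 + (-4)**2 - 54*(-4)) + (-24664 + 14078) = (17 + 16 + 216) - 10586 = 249 - 10586 = -10337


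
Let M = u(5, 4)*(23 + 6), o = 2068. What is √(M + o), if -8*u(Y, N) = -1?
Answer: √33146/4 ≈ 45.515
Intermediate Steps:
u(Y, N) = ⅛ (u(Y, N) = -⅛*(-1) = ⅛)
M = 29/8 (M = (23 + 6)/8 = (⅛)*29 = 29/8 ≈ 3.6250)
√(M + o) = √(29/8 + 2068) = √(16573/8) = √33146/4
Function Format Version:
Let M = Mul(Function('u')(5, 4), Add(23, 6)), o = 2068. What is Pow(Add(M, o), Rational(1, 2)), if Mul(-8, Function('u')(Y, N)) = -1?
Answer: Mul(Rational(1, 4), Pow(33146, Rational(1, 2))) ≈ 45.515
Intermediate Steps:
Function('u')(Y, N) = Rational(1, 8) (Function('u')(Y, N) = Mul(Rational(-1, 8), -1) = Rational(1, 8))
M = Rational(29, 8) (M = Mul(Rational(1, 8), Add(23, 6)) = Mul(Rational(1, 8), 29) = Rational(29, 8) ≈ 3.6250)
Pow(Add(M, o), Rational(1, 2)) = Pow(Add(Rational(29, 8), 2068), Rational(1, 2)) = Pow(Rational(16573, 8), Rational(1, 2)) = Mul(Rational(1, 4), Pow(33146, Rational(1, 2)))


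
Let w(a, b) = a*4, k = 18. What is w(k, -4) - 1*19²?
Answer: -289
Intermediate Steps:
w(a, b) = 4*a
w(k, -4) - 1*19² = 4*18 - 1*19² = 72 - 1*361 = 72 - 361 = -289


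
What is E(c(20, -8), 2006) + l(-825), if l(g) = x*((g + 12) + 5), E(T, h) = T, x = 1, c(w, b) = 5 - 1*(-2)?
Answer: -801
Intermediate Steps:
c(w, b) = 7 (c(w, b) = 5 + 2 = 7)
l(g) = 17 + g (l(g) = 1*((g + 12) + 5) = 1*((12 + g) + 5) = 1*(17 + g) = 17 + g)
E(c(20, -8), 2006) + l(-825) = 7 + (17 - 825) = 7 - 808 = -801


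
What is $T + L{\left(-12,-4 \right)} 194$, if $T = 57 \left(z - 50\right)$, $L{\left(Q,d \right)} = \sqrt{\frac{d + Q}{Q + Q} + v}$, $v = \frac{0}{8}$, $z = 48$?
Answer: $-114 + \frac{194 \sqrt{6}}{3} \approx 44.4$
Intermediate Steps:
$v = 0$ ($v = 0 \cdot \frac{1}{8} = 0$)
$L{\left(Q,d \right)} = \frac{\sqrt{2} \sqrt{\frac{Q + d}{Q}}}{2}$ ($L{\left(Q,d \right)} = \sqrt{\frac{d + Q}{Q + Q} + 0} = \sqrt{\frac{Q + d}{2 Q} + 0} = \sqrt{\frac{Q + d}{2 Q}} = \frac{\sqrt{2} \sqrt{\frac{Q + d}{Q}}}{2}$)
$T = -114$ ($T = 57 \left(48 - 50\right) = 57 \left(-2\right) = -114$)
$T + L{\left(-12,-4 \right)} 194 = -114 + \frac{\sqrt{2} \sqrt{\frac{-12 - 4}{-12}}}{2} \cdot 194 = -114 + \frac{\sqrt{2} \sqrt{\left(- \frac{1}{12}\right) \left(-16\right)}}{2} \cdot 194 = -114 + \frac{\sqrt{2} \sqrt{\frac{4}{3}}}{2} \cdot 194 = -114 + \frac{\sqrt{2} \frac{2 \sqrt{3}}{3}}{2} \cdot 194 = -114 + \frac{\sqrt{6}}{3} \cdot 194 = -114 + \frac{194 \sqrt{6}}{3}$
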